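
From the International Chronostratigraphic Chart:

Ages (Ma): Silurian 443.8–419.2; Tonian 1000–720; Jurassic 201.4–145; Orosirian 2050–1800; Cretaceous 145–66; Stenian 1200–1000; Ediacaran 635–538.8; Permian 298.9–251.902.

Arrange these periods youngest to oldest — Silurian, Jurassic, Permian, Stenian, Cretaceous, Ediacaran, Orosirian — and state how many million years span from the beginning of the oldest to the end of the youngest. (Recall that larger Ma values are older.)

Start ages (Ma): Orosirian 2050, Stenian 1200, Ediacaran 635, Silurian 443.8, Permian 298.9, Jurassic 201.4, Cretaceous 145.
Ordered youngest to oldest: Cretaceous, Jurassic, Permian, Silurian, Ediacaran, Stenian, Orosirian.
Span = 2050 − 66 = 1984 Myr.

Cretaceous, Jurassic, Permian, Silurian, Ediacaran, Stenian, Orosirian; total span 1984 Myr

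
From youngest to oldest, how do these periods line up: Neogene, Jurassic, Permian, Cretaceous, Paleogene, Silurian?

Neogene, Paleogene, Cretaceous, Jurassic, Permian, Silurian

Era membership (oldest first within each) — Paleozoic: Silurian, Permian; Mesozoic: Jurassic, Cretaceous; Cenozoic: Paleogene, Neogene. Paleozoic precedes Mesozoic, which precedes Cenozoic. Concatenating the groups in that era order and then reversing gives youngest to oldest.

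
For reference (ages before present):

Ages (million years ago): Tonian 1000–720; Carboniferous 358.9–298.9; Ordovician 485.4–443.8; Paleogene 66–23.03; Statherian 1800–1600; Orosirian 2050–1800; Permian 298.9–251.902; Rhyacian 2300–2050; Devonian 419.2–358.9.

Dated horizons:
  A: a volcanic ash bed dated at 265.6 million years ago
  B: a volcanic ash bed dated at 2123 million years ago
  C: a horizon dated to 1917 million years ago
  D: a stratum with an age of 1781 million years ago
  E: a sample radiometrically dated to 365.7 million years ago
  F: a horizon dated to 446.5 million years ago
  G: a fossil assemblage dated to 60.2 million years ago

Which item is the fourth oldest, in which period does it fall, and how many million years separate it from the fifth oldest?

Sorted oldest-first by Ma: B (2123), C (1917), D (1781), F (446.5), E (365.7), A (265.6), G (60.2).
The fourth oldest is F at 446.5 Ma, which lies in 485.4–443.8 Ma: the Ordovician.
The fifth oldest is E at 365.7 Ma; separation = |446.5 − 365.7| = 80.8 Myr.

F, in the Ordovician; 80.8 million years to E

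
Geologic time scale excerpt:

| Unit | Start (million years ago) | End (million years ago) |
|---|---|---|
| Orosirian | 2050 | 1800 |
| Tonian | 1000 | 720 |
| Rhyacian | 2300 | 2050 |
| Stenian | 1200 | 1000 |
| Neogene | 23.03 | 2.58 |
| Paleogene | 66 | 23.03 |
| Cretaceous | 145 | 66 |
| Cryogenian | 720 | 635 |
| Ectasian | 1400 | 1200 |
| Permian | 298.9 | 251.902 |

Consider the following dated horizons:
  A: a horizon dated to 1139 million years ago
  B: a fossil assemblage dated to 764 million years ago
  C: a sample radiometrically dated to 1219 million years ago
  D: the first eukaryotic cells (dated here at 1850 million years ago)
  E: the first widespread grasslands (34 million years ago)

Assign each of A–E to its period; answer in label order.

A — Stenian; B — Tonian; C — Ectasian; D — Orosirian; E — Paleogene

Match each age against the start–end ranges in the excerpt: A = 1139 Ma → Stenian (1200–1000); B = 764 Ma → Tonian (1000–720); C = 1219 Ma → Ectasian (1400–1200); D = 1850 Ma → Orosirian (2050–1800); E = 34 Ma → Paleogene (66–23.03).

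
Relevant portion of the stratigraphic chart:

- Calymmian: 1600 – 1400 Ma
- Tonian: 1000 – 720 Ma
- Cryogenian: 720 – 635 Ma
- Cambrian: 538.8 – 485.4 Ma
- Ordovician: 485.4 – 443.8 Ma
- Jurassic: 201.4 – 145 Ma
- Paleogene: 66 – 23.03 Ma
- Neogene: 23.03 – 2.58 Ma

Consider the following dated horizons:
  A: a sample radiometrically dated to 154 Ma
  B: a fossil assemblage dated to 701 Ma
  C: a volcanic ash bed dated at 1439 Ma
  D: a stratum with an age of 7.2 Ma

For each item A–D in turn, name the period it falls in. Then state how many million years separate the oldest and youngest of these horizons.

A: 154 Ma lies in 201.4–145 Ma, so Jurassic.
B: 701 Ma lies in 720–635 Ma, so Cryogenian.
C: 1439 Ma lies in 1600–1400 Ma, so Calymmian.
D: 7.2 Ma lies in 23.03–2.58 Ma, so Neogene.
Oldest = 1439 Ma, youngest = 7.2 Ma → span 1431.8 Myr.

A — Jurassic; B — Cryogenian; C — Calymmian; D — Neogene; span 1431.8 million years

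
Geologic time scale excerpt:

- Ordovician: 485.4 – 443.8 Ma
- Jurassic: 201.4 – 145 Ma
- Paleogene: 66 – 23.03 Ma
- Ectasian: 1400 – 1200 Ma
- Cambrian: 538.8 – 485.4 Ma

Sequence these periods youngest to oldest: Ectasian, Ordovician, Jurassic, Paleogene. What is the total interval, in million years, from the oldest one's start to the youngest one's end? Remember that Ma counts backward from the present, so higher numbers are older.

Start ages (Ma): Ectasian 1400, Ordovician 485.4, Jurassic 201.4, Paleogene 66.
Ordered youngest to oldest: Paleogene, Jurassic, Ordovician, Ectasian.
Span = 1400 − 23.03 = 1376.97 Myr.

Paleogene, Jurassic, Ordovician, Ectasian; total span 1376.97 Myr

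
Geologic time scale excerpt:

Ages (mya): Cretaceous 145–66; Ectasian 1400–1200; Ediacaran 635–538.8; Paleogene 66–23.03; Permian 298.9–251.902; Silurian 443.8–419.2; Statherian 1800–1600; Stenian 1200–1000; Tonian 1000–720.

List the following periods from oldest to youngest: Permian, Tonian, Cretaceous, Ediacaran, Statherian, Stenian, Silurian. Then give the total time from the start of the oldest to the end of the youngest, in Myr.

From the excerpt: Permian 298.9–251.902; Tonian 1000–720; Cretaceous 145–66; Ediacaran 635–538.8; Statherian 1800–1600; Stenian 1200–1000; Silurian 443.8–419.2 (Ma).
Larger Ma is earlier, so the oldest is Statherian and the youngest is Cretaceous; oldest to youngest: Statherian, Stenian, Tonian, Ediacaran, Silurian, Permian, Cretaceous.
Oldest start 1800 minus youngest end 66 gives 1734 Myr overall.

Statherian, Stenian, Tonian, Ediacaran, Silurian, Permian, Cretaceous; total span 1734 Myr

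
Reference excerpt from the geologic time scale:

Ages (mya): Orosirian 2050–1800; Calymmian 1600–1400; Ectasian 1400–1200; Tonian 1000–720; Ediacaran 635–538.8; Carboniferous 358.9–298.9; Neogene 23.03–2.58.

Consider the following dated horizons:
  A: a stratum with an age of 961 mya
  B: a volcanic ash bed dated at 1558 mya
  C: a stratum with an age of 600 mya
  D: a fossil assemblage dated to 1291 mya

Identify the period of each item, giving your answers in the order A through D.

Match each age against the start–end ranges in the excerpt: A = 961 Ma → Tonian (1000–720); B = 1558 Ma → Calymmian (1600–1400); C = 600 Ma → Ediacaran (635–538.8); D = 1291 Ma → Ectasian (1400–1200).

A — Tonian; B — Calymmian; C — Ediacaran; D — Ectasian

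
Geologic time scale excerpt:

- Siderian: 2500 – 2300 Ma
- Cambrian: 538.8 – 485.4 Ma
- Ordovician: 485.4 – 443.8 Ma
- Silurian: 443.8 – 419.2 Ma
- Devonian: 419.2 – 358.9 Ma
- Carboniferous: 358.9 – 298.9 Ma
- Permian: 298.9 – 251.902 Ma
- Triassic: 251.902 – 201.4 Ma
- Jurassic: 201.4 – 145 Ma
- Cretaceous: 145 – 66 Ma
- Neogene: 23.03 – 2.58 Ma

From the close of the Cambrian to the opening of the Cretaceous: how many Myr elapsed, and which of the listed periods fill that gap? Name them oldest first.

340.4 million years; Ordovician, Silurian, Devonian, Carboniferous, Permian, Triassic, Jurassic

End of Cambrian = 485.4 Ma; start of Cretaceous = 145 Ma.
Gap = 485.4 − 145 = 340.4 Myr.
Periods wholly inside 485.4–145 Ma: Ordovician (485.4–443.8), Silurian (443.8–419.2), Devonian (419.2–358.9), Carboniferous (358.9–298.9), Permian (298.9–251.902), Triassic (251.902–201.4), Jurassic (201.4–145).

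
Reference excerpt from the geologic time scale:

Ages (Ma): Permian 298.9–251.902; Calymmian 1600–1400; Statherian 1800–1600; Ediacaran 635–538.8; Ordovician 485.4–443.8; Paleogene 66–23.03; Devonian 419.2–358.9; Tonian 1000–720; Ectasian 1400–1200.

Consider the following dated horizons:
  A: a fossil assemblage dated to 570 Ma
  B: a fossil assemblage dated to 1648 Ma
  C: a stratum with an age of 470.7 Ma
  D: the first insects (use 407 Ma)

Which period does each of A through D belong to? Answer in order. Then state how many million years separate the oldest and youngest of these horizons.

A: 570 Ma lies in 635–538.8 Ma, so Ediacaran.
B: 1648 Ma lies in 1800–1600 Ma, so Statherian.
C: 470.7 Ma lies in 485.4–443.8 Ma, so Ordovician.
D: 407 Ma lies in 419.2–358.9 Ma, so Devonian.
Oldest = 1648 Ma, youngest = 407 Ma → span 1241 Myr.

A — Ediacaran; B — Statherian; C — Ordovician; D — Devonian; span 1241 million years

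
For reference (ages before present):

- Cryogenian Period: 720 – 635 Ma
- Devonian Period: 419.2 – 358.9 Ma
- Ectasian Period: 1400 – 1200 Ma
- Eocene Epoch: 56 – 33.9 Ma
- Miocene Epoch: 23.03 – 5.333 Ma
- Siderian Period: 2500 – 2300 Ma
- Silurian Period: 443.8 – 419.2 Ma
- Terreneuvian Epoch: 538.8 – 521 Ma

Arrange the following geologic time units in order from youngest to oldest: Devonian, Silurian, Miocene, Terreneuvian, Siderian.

Miocene → Devonian → Silurian → Terreneuvian → Siderian

Read off each span (Ma): Devonian 419.2–358.9; Silurian 443.8–419.2; Miocene 23.03–5.333; Terreneuvian 538.8–521; Siderian 2500–2300.
Larger Ma is older, so oldest→youngest is Siderian, Terreneuvian, Silurian, Devonian, Miocene; reverse it for youngest→oldest.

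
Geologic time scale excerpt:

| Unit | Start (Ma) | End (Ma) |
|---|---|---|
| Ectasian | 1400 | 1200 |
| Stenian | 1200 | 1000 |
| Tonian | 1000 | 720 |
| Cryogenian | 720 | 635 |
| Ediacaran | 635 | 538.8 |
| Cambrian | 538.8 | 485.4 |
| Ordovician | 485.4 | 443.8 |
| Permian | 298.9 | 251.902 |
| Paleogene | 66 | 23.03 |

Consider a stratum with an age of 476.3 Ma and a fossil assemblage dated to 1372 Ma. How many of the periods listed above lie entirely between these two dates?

The older date is 1372 Ma and the younger is 476.3 Ma.
Periods with start < 1372 and end > 476.3 Ma: Stenian (1200–1000), Tonian (1000–720), Cryogenian (720–635), Ediacaran (635–538.8), Cambrian (538.8–485.4).
That is 5 complete periods.

5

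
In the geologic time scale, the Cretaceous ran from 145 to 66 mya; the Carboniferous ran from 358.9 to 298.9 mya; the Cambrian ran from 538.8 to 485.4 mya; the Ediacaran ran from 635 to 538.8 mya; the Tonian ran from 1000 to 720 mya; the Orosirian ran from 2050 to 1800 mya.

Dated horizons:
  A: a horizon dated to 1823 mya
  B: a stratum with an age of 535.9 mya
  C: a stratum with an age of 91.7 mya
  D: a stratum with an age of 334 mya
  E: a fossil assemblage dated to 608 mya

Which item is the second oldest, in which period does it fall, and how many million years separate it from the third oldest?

E, in the Ediacaran; 72.1 million years to B

Larger Ma means older, so oldest first: A 1823 > E 608 > B 535.9 > D 334 > C 91.7.
Counting 2 along gives E (608 Ma); the excerpt puts that inside the Ediacaran, 635–538.8 Ma.
Next in line is B (535.9 Ma), and 608 − 535.9 = 72.1 Myr.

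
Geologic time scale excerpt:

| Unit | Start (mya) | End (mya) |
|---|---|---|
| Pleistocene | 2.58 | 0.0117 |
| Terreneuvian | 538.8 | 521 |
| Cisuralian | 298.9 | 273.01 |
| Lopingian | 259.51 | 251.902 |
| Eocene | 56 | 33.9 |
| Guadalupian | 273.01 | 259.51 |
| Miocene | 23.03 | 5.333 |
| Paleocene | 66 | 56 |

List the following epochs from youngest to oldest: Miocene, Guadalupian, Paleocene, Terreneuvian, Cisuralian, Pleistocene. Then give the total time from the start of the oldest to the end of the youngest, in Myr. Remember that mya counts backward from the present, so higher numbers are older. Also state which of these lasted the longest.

Start ages (Ma): Terreneuvian 538.8, Cisuralian 298.9, Guadalupian 273.01, Paleocene 66, Miocene 23.03, Pleistocene 2.58.
Ordered youngest to oldest: Pleistocene, Miocene, Paleocene, Guadalupian, Cisuralian, Terreneuvian.
Span = 538.8 − 0.0117 = 538.7883 Myr.
Durations: Miocene 17.697, Cisuralian 25.89, Guadalupian 13.5, Paleocene 10, Pleistocene 2.5683, Terreneuvian 17.8 → longest is Cisuralian (25.89 Myr).

Pleistocene, Miocene, Paleocene, Guadalupian, Cisuralian, Terreneuvian; total span 538.7883 Myr; longest is Cisuralian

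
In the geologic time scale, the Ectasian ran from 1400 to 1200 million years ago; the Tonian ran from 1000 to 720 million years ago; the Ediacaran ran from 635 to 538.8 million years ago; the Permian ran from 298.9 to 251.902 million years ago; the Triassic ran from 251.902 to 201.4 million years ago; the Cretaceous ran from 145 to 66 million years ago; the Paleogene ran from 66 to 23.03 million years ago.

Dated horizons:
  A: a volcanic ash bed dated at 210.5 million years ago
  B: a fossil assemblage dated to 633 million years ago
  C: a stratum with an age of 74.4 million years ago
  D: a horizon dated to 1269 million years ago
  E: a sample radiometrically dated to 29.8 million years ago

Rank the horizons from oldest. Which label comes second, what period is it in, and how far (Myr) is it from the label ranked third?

B, in the Ediacaran; 422.5 million years to A

Larger Ma means older, so oldest first: D 1269 > B 633 > A 210.5 > C 74.4 > E 29.8.
Counting 2 along gives B (633 Ma); the excerpt puts that inside the Ediacaran, 635–538.8 Ma.
Next in line is A (210.5 Ma), and 633 − 210.5 = 422.5 Myr.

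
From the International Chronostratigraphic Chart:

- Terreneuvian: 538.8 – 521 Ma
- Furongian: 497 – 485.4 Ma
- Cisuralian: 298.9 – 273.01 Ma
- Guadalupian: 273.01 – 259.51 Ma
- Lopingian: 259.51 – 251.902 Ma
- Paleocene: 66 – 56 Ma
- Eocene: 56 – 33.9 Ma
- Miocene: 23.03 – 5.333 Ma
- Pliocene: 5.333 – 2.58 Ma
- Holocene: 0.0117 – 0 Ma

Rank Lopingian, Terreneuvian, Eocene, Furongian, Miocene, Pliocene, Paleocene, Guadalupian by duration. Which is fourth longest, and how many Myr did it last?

Guadalupian, 13.5 million years

Durations: Lopingian 7.608; Terreneuvian 17.8; Eocene 22.1; Furongian 11.6; Miocene 17.697; Pliocene 2.753; Paleocene 10; Guadalupian 13.5 Myr.
Sorted longest-first: Eocene (22.1), Terreneuvian (17.8), Miocene (17.697), Guadalupian (13.5), Furongian (11.6), Paleocene (10), Lopingian (7.608), Pliocene (2.753).
The fourth longest is Guadalupian at 13.5 Myr.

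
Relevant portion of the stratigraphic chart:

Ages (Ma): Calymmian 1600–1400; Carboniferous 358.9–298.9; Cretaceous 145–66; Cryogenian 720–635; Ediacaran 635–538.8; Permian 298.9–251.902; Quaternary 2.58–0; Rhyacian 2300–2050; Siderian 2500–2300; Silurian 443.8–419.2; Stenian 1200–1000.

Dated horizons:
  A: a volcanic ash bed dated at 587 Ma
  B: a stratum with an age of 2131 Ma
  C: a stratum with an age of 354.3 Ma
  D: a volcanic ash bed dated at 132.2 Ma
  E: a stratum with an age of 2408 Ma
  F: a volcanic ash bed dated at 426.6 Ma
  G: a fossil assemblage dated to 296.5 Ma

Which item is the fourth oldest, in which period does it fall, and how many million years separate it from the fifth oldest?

F, in the Silurian; 72.3 million years to C

Sorted oldest-first by Ma: E (2408), B (2131), A (587), F (426.6), C (354.3), G (296.5), D (132.2).
The fourth oldest is F at 426.6 Ma, which lies in 443.8–419.2 Ma: the Silurian.
The fifth oldest is C at 354.3 Ma; separation = |426.6 − 354.3| = 72.3 Myr.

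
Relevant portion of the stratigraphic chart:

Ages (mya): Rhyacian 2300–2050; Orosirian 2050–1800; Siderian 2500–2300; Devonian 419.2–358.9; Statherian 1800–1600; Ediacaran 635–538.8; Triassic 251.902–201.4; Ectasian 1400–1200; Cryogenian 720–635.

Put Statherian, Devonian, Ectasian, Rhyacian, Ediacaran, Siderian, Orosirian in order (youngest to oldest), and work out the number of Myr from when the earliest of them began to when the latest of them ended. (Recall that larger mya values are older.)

Devonian, Ediacaran, Ectasian, Statherian, Orosirian, Rhyacian, Siderian; total span 2141.1 Myr

Start ages (Ma): Siderian 2500, Rhyacian 2300, Orosirian 2050, Statherian 1800, Ectasian 1400, Ediacaran 635, Devonian 419.2.
Ordered youngest to oldest: Devonian, Ediacaran, Ectasian, Statherian, Orosirian, Rhyacian, Siderian.
Span = 2500 − 358.9 = 2141.1 Myr.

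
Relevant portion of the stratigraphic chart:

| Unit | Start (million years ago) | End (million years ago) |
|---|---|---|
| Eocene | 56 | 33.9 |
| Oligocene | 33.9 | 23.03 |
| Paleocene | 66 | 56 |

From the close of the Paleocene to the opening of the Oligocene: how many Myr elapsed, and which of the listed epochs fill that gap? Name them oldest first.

22.1 million years; Eocene

The Paleocene closes at 56 Ma and the Oligocene opens at 33.9 Ma, so the interval is 56 − 33.9 = 22.1 Myr.
An epoch fits inside if it starts at or after 56 Ma and ends at or before 33.9 Ma; oldest first that gives Eocene.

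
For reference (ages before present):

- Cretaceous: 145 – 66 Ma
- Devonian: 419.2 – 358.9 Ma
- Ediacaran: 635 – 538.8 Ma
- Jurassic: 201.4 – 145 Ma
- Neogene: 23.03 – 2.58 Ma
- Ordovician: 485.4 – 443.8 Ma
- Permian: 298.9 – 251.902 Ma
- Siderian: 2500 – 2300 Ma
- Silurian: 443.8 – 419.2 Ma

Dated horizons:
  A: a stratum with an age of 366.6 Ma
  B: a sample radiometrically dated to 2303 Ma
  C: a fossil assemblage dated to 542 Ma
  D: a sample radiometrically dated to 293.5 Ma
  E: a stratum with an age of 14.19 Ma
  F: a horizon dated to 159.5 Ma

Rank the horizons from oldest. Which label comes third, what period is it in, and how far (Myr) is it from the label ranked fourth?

Sorted oldest-first by Ma: B (2303), C (542), A (366.6), D (293.5), F (159.5), E (14.19).
The third oldest is A at 366.6 Ma, which lies in 419.2–358.9 Ma: the Devonian.
The fourth oldest is D at 293.5 Ma; separation = |366.6 − 293.5| = 73.1 Myr.

A, in the Devonian; 73.1 million years to D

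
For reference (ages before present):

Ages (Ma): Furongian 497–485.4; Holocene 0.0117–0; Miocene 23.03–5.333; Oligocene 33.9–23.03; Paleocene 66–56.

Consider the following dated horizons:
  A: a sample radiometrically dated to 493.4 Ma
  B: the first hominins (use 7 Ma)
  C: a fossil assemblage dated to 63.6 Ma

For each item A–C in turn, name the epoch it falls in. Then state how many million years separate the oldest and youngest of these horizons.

A — Furongian; B — Miocene; C — Paleocene; span 486.4 million years

Match each age against the start–end ranges in the excerpt: A = 493.4 Ma → Furongian (497–485.4); B = 7 Ma → Miocene (23.03–5.333); C = 63.6 Ma → Paleocene (66–56).
The largest age is 493.4 Ma and the smallest is 7 Ma; their difference is 486.4 Myr.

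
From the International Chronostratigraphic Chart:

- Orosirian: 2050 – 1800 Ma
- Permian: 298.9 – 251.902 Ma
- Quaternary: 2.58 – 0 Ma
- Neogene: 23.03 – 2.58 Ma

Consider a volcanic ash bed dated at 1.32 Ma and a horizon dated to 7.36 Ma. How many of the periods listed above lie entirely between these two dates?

0

Checking each listed span, none has both start < 7.36 Ma and end > 1.32 Ma — every period straddles one of the two dates or lies outside them — so the count is 0.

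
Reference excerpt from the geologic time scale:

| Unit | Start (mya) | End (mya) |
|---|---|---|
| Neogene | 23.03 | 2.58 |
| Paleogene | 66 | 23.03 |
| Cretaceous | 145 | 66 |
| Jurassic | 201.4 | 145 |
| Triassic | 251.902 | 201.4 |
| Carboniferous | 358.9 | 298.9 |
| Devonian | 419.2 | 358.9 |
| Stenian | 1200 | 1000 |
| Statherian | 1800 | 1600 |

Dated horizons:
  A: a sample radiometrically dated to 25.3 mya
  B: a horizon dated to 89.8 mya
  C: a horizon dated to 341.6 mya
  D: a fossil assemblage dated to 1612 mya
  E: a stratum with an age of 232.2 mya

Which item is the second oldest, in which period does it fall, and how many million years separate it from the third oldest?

Larger Ma means older, so oldest first: D 1612 > C 341.6 > E 232.2 > B 89.8 > A 25.3.
Counting 2 along gives C (341.6 Ma); the excerpt puts that inside the Carboniferous, 358.9–298.9 Ma.
Next in line is E (232.2 Ma), and 341.6 − 232.2 = 109.4 Myr.

C, in the Carboniferous; 109.4 million years to E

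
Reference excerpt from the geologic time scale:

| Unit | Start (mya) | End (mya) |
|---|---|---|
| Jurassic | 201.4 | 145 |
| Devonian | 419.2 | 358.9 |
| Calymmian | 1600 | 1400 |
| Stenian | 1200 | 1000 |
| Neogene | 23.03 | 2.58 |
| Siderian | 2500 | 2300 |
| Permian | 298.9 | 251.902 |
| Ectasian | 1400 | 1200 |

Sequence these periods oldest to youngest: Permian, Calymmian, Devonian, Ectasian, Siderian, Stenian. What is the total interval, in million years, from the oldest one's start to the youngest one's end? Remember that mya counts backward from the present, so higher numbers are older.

From the excerpt: Permian 298.9–251.902; Calymmian 1600–1400; Devonian 419.2–358.9; Ectasian 1400–1200; Siderian 2500–2300; Stenian 1200–1000 (Ma).
Larger Ma is earlier, so the oldest is Siderian and the youngest is Permian; oldest to youngest: Siderian, Calymmian, Ectasian, Stenian, Devonian, Permian.
Oldest start 2500 minus youngest end 251.902 gives 2248.098 Myr overall.

Siderian, Calymmian, Ectasian, Stenian, Devonian, Permian; total span 2248.098 Myr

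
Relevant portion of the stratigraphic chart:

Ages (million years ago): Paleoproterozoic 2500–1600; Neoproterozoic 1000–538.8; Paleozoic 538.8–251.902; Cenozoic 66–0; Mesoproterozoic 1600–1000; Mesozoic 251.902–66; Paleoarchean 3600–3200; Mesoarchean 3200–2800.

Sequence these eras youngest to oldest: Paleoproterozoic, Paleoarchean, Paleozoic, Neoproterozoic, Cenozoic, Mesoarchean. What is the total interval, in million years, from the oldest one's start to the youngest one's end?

From the excerpt: Paleoproterozoic 2500–1600; Paleoarchean 3600–3200; Paleozoic 538.8–251.902; Neoproterozoic 1000–538.8; Cenozoic 66–0; Mesoarchean 3200–2800 (Ma).
Larger Ma is earlier, so the oldest is Paleoarchean and the youngest is Cenozoic; youngest to oldest: Cenozoic, Paleozoic, Neoproterozoic, Paleoproterozoic, Mesoarchean, Paleoarchean.
Oldest start 3600 minus youngest end 0 gives 3600 Myr overall.

Cenozoic, Paleozoic, Neoproterozoic, Paleoproterozoic, Mesoarchean, Paleoarchean; total span 3600 Myr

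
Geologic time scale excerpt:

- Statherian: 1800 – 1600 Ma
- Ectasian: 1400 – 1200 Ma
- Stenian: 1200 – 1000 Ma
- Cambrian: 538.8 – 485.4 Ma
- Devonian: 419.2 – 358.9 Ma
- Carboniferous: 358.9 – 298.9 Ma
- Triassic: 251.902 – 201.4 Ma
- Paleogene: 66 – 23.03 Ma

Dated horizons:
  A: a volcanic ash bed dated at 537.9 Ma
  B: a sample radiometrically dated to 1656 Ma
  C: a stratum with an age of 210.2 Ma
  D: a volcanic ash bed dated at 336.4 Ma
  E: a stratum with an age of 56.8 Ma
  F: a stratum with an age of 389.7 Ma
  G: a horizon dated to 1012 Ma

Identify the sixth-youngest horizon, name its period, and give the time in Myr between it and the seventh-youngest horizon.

Smaller Ma means younger, so youngest first: E 56.8 < C 210.2 < D 336.4 < F 389.7 < A 537.9 < G 1012 < B 1656.
Counting 6 along gives G (1012 Ma); the excerpt puts that inside the Stenian, 1200–1000 Ma.
Next in line is B (1656 Ma), and 1656 − 1012 = 644 Myr.

G, in the Stenian; 644 million years to B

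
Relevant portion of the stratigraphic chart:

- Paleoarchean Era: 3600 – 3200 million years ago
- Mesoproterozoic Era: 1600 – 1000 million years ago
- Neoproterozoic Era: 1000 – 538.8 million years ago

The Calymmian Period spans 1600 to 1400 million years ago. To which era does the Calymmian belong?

The Calymmian (1600–1400 Ma) lies entirely within 1600–1000 Ma, the Mesoproterozoic Era.

Mesoproterozoic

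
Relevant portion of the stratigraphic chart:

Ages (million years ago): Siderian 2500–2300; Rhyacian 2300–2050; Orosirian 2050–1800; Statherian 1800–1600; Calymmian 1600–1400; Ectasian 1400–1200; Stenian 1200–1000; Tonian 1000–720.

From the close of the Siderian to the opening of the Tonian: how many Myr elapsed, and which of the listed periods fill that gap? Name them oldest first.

End of Siderian = 2300 Ma; start of Tonian = 1000 Ma.
Gap = 2300 − 1000 = 1300 Myr.
Periods wholly inside 2300–1000 Ma: Rhyacian (2300–2050), Orosirian (2050–1800), Statherian (1800–1600), Calymmian (1600–1400), Ectasian (1400–1200), Stenian (1200–1000).

1300 million years; Rhyacian, Orosirian, Statherian, Calymmian, Ectasian, Stenian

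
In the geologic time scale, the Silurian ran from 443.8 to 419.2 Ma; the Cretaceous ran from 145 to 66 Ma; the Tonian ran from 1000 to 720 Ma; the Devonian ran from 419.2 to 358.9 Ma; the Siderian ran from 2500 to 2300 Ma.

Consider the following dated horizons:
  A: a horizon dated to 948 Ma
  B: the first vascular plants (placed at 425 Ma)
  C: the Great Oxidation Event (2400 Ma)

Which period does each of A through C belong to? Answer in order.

A — Tonian; B — Silurian; C — Siderian

A: 948 Ma lies in 1000–720 Ma, so Tonian.
B: 425 Ma lies in 443.8–419.2 Ma, so Silurian.
C: 2400 Ma lies in 2500–2300 Ma, so Siderian.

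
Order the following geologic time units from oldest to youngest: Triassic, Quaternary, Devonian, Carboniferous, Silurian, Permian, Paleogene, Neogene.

Group by era (each group listed oldest first) — Paleozoic: Silurian, Devonian, Carboniferous, Permian; Mesozoic: Triassic; Cenozoic: Paleogene, Neogene, Quaternary. The eras run Paleozoic → Mesozoic → Cenozoic. Concatenating the groups in that era order gives oldest to youngest directly.

Silurian → Devonian → Carboniferous → Permian → Triassic → Paleogene → Neogene → Quaternary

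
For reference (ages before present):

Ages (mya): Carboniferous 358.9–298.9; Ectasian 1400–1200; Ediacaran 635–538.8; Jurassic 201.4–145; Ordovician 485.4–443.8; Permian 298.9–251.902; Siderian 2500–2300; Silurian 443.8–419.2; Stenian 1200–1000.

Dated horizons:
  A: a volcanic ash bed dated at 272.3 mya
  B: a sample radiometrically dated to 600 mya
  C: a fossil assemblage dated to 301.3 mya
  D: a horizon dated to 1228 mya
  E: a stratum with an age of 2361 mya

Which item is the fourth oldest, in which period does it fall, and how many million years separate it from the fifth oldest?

Larger Ma means older, so oldest first: E 2361 > D 1228 > B 600 > C 301.3 > A 272.3.
Counting 4 along gives C (301.3 Ma); the excerpt puts that inside the Carboniferous, 358.9–298.9 Ma.
Next in line is A (272.3 Ma), and 301.3 − 272.3 = 29 Myr.

C, in the Carboniferous; 29 million years to A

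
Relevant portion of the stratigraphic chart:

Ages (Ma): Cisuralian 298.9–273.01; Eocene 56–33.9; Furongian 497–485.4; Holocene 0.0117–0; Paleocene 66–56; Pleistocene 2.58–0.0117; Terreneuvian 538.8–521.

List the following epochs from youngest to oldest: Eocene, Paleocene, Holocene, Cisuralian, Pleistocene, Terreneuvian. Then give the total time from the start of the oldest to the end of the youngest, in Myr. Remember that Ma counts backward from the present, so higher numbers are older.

From the excerpt: Eocene 56–33.9; Paleocene 66–56; Holocene 0.0117–0; Cisuralian 298.9–273.01; Pleistocene 2.58–0.0117; Terreneuvian 538.8–521 (Ma).
Larger Ma is earlier, so the oldest is Terreneuvian and the youngest is Holocene; youngest to oldest: Holocene, Pleistocene, Eocene, Paleocene, Cisuralian, Terreneuvian.
Oldest start 538.8 minus youngest end 0 gives 538.8 Myr overall.

Holocene → Pleistocene → Eocene → Paleocene → Cisuralian → Terreneuvian; total span 538.8 Myr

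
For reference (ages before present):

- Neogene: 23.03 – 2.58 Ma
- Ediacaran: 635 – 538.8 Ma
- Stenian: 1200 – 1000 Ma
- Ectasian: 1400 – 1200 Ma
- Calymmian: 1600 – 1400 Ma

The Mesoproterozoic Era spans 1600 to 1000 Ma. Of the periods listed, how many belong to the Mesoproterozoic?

Periods inside 1600–1000 Ma: Calymmian, Ectasian, Stenian — 3 in total.

3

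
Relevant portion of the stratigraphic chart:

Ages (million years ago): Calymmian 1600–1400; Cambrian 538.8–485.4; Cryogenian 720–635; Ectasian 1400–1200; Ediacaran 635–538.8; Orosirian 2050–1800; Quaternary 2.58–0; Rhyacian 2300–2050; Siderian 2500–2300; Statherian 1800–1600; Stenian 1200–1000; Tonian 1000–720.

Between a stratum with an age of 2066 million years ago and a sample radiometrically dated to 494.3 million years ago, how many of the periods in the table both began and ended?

The older date is 2066 Ma and the younger is 494.3 Ma.
Periods with start < 2066 and end > 494.3 Ma: Orosirian (2050–1800), Statherian (1800–1600), Calymmian (1600–1400), Ectasian (1400–1200), Stenian (1200–1000), Tonian (1000–720), Cryogenian (720–635), Ediacaran (635–538.8).
That is 8 complete periods.

8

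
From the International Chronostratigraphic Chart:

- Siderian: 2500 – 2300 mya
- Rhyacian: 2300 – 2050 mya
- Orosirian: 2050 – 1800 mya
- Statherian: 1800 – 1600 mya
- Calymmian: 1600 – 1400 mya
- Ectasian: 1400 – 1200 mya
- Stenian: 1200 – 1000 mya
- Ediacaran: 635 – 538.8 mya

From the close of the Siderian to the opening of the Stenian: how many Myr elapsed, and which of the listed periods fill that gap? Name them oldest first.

1100 million years; Rhyacian, Orosirian, Statherian, Calymmian, Ectasian

End of Siderian = 2300 Ma; start of Stenian = 1200 Ma.
Gap = 2300 − 1200 = 1100 Myr.
Periods wholly inside 2300–1200 Ma: Rhyacian (2300–2050), Orosirian (2050–1800), Statherian (1800–1600), Calymmian (1600–1400), Ectasian (1400–1200).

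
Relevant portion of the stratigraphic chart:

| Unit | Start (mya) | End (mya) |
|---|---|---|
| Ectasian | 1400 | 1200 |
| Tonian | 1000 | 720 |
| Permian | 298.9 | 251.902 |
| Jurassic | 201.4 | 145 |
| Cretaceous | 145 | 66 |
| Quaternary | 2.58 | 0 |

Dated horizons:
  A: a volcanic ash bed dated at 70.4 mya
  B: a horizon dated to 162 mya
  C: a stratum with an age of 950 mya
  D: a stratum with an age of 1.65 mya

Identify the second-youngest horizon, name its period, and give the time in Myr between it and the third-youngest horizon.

A, in the Cretaceous; 91.6 million years to B

Sorted youngest-first by Ma: D (1.65), A (70.4), B (162), C (950).
The second youngest is A at 70.4 Ma, which lies in 145–66 Ma: the Cretaceous.
The third youngest is B at 162 Ma; separation = |70.4 − 162| = 91.6 Myr.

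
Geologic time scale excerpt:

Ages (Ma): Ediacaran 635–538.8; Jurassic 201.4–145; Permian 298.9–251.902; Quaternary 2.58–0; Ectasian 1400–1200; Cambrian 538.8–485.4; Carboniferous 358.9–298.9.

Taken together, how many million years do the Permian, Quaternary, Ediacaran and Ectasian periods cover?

Duration is start − end for each: (298.9 − 251.902) + (2.58 − 0) + (635 − 538.8) + (1400 − 1200).
That is 46.998 + 2.58 + 96.2 + 200, which totals 345.778 million years.

345.778 million years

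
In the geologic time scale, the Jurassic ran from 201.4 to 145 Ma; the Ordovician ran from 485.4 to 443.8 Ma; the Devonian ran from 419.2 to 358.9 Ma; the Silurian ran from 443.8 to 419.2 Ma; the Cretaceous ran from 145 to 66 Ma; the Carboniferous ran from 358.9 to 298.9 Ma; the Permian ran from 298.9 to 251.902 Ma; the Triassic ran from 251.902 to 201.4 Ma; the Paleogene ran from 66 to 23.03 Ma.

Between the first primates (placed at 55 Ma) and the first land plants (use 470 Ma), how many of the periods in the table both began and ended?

7

The older date is 470 Ma and the younger is 55 Ma.
Periods with start < 470 and end > 55 Ma: Silurian (443.8–419.2), Devonian (419.2–358.9), Carboniferous (358.9–298.9), Permian (298.9–251.902), Triassic (251.902–201.4), Jurassic (201.4–145), Cretaceous (145–66).
That is 7 complete periods.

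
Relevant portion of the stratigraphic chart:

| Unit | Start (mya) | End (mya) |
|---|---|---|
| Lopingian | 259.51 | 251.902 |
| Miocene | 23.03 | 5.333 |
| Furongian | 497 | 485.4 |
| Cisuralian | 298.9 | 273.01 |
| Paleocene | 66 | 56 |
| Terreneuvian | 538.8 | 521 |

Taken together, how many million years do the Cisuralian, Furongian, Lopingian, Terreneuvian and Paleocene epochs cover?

72.898 million years

Duration is start − end for each: (298.9 − 273.01) + (497 − 485.4) + (259.51 − 251.902) + (538.8 − 521) + (66 − 56).
That is 25.89 + 11.6 + 7.608 + 17.8 + 10, which totals 72.898 million years.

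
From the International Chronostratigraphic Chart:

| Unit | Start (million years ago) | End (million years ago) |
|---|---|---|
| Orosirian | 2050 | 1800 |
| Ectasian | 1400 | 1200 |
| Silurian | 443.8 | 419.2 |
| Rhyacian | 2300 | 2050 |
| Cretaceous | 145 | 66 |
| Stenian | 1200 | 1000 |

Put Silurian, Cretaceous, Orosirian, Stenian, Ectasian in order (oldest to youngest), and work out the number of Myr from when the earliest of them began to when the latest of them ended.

Orosirian, Ectasian, Stenian, Silurian, Cretaceous; total span 1984 Myr

From the excerpt: Silurian 443.8–419.2; Cretaceous 145–66; Orosirian 2050–1800; Stenian 1200–1000; Ectasian 1400–1200 (Ma).
Larger Ma is earlier, so the oldest is Orosirian and the youngest is Cretaceous; oldest to youngest: Orosirian, Ectasian, Stenian, Silurian, Cretaceous.
Oldest start 2050 minus youngest end 66 gives 1984 Myr overall.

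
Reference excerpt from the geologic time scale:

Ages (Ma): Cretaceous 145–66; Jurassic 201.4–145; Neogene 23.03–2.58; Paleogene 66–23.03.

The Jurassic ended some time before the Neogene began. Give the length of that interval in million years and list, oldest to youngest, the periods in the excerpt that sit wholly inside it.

The Jurassic closes at 145 Ma and the Neogene opens at 23.03 Ma, so the interval is 145 − 23.03 = 121.97 Myr.
A period fits inside if it starts at or after 145 Ma and ends at or before 23.03 Ma; oldest first that gives Cretaceous, Paleogene.

121.97 million years; Cretaceous, Paleogene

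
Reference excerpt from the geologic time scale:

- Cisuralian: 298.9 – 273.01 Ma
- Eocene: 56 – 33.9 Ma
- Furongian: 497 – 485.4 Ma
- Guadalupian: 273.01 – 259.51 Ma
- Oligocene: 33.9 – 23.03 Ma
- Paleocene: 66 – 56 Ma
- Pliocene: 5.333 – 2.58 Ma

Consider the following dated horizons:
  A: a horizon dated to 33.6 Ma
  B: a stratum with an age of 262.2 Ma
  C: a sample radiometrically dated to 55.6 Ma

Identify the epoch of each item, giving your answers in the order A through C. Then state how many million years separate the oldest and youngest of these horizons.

A: 33.6 Ma lies in 33.9–23.03 Ma, so Oligocene.
B: 262.2 Ma lies in 273.01–259.51 Ma, so Guadalupian.
C: 55.6 Ma lies in 56–33.9 Ma, so Eocene.
Oldest = 262.2 Ma, youngest = 33.6 Ma → span 228.6 Myr.

A — Oligocene; B — Guadalupian; C — Eocene; span 228.6 million years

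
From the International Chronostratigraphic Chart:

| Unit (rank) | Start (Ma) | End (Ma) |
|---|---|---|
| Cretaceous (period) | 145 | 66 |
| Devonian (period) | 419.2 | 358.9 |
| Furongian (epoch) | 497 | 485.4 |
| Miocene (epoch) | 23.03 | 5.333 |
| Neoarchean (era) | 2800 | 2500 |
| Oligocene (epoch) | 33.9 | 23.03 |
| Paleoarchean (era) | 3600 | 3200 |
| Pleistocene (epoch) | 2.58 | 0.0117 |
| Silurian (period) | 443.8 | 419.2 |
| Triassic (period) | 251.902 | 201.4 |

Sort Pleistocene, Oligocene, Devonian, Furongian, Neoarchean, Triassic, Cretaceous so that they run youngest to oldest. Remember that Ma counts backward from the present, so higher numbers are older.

Pleistocene, then Oligocene, then Cretaceous, then Triassic, then Devonian, then Furongian, then Neoarchean

The oldest of these is Neoarchean (starts 2800 Ma) and the youngest is Pleistocene (ends 0.0117 Ma).
In between, by decreasing start age: Furongian (497), Devonian (419.2), Triassic (251.902), Cretaceous (145), Oligocene (33.9).
Listing youngest first means reversing that sequence.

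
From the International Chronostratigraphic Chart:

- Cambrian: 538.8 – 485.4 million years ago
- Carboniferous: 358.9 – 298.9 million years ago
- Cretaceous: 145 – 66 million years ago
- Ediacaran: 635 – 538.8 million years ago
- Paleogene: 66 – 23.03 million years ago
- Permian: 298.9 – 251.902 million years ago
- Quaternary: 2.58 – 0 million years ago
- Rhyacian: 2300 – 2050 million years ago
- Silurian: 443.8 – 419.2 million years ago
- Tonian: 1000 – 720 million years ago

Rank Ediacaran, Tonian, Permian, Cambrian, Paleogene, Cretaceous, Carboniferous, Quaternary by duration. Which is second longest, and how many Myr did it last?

Ediacaran, 96.2 million years

Start − end for each: Ediacaran 635 − 538.8 = 96.2; Tonian 1000 − 720 = 280; Permian 298.9 − 251.902 = 46.998; Cambrian 538.8 − 485.4 = 53.4; Paleogene 66 − 23.03 = 42.97; Cretaceous 145 − 66 = 79; Carboniferous 358.9 − 298.9 = 60; Quaternary 2.58 − 0 = 2.58.
Ranking these from longest: Tonian > Ediacaran > Cretaceous > Carboniferous > Cambrian > Permian > Paleogene > Quaternary.
Position 2 in that ranking is Ediacaran, which lasted 96.2 Myr.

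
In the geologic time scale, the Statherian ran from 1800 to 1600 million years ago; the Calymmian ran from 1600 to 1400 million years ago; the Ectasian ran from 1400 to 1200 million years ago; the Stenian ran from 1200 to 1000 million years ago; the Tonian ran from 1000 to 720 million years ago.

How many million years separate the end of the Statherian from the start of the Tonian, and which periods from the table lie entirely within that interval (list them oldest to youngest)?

600 million years; Calymmian, Ectasian, Stenian

End of Statherian = 1600 Ma; start of Tonian = 1000 Ma.
Gap = 1600 − 1000 = 600 Myr.
Periods wholly inside 1600–1000 Ma: Calymmian (1600–1400), Ectasian (1400–1200), Stenian (1200–1000).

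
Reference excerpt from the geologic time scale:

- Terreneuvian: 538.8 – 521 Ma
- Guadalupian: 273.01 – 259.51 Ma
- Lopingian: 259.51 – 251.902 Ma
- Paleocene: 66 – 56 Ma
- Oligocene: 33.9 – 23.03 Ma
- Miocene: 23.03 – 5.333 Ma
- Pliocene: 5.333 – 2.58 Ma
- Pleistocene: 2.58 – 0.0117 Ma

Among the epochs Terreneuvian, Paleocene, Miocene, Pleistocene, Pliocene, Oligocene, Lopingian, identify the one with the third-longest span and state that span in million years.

Start − end for each: Terreneuvian 538.8 − 521 = 17.8; Paleocene 66 − 56 = 10; Miocene 23.03 − 5.333 = 17.697; Pleistocene 2.58 − 0.0117 = 2.5683; Pliocene 5.333 − 2.58 = 2.753; Oligocene 33.9 − 23.03 = 10.87; Lopingian 259.51 − 251.902 = 7.608.
Ranking these from longest: Terreneuvian > Miocene > Oligocene > Paleocene > Lopingian > Pliocene > Pleistocene.
Position 3 in that ranking is Oligocene, which lasted 10.87 Myr.

Oligocene, 10.87 million years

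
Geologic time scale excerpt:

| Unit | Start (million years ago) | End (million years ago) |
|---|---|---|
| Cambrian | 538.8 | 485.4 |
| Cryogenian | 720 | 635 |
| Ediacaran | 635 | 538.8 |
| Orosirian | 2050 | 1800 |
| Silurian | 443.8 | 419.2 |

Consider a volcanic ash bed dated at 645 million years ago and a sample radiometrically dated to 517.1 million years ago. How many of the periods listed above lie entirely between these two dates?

The older date is 645 Ma and the younger is 517.1 Ma.
Periods with start < 645 and end > 517.1 Ma: Ediacaran (635–538.8).
That is 1 complete period.

1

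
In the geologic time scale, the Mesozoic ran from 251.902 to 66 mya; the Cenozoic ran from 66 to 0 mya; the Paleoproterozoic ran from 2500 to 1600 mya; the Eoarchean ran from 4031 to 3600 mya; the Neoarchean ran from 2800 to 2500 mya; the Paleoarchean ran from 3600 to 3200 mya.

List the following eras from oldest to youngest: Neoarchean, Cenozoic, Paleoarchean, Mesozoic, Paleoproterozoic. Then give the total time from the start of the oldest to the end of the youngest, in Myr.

Paleoarchean → Neoarchean → Paleoproterozoic → Mesozoic → Cenozoic; total span 3600 Myr

From the excerpt: Neoarchean 2800–2500; Cenozoic 66–0; Paleoarchean 3600–3200; Mesozoic 251.902–66; Paleoproterozoic 2500–1600 (Ma).
Larger Ma is earlier, so the oldest is Paleoarchean and the youngest is Cenozoic; oldest to youngest: Paleoarchean, Neoarchean, Paleoproterozoic, Mesozoic, Cenozoic.
Oldest start 3600 minus youngest end 0 gives 3600 Myr overall.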